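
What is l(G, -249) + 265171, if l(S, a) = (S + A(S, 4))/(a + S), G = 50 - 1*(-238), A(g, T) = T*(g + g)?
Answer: 3448087/13 ≈ 2.6524e+5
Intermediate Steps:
A(g, T) = 2*T*g (A(g, T) = T*(2*g) = 2*T*g)
G = 288 (G = 50 + 238 = 288)
l(S, a) = 9*S/(S + a) (l(S, a) = (S + 2*4*S)/(a + S) = (S + 8*S)/(S + a) = (9*S)/(S + a) = 9*S/(S + a))
l(G, -249) + 265171 = 9*288/(288 - 249) + 265171 = 9*288/39 + 265171 = 9*288*(1/39) + 265171 = 864/13 + 265171 = 3448087/13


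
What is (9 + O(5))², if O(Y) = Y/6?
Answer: 3481/36 ≈ 96.694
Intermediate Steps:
O(Y) = Y/6 (O(Y) = Y*(⅙) = Y/6)
(9 + O(5))² = (9 + (⅙)*5)² = (9 + ⅚)² = (59/6)² = 3481/36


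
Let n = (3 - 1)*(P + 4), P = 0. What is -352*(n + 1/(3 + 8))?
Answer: -2848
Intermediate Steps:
n = 8 (n = (3 - 1)*(0 + 4) = 2*4 = 8)
-352*(n + 1/(3 + 8)) = -352*(8 + 1/(3 + 8)) = -352*(8 + 1/11) = -352*89/11 = -2848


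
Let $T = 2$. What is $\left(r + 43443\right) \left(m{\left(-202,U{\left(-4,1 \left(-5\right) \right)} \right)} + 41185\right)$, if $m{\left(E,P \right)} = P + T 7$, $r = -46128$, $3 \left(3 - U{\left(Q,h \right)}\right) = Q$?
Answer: $-110630950$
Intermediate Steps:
$U{\left(Q,h \right)} = 3 - \frac{Q}{3}$
$m{\left(E,P \right)} = 14 + P$ ($m{\left(E,P \right)} = P + 2 \cdot 7 = P + 14 = 14 + P$)
$\left(r + 43443\right) \left(m{\left(-202,U{\left(-4,1 \left(-5\right) \right)} \right)} + 41185\right) = \left(-46128 + 43443\right) \left(\left(14 + \left(3 - - \frac{4}{3}\right)\right) + 41185\right) = - 2685 \left(\left(14 + \left(3 + \frac{4}{3}\right)\right) + 41185\right) = - 2685 \left(\left(14 + \frac{13}{3}\right) + 41185\right) = - 2685 \left(\frac{55}{3} + 41185\right) = \left(-2685\right) \frac{123610}{3} = -110630950$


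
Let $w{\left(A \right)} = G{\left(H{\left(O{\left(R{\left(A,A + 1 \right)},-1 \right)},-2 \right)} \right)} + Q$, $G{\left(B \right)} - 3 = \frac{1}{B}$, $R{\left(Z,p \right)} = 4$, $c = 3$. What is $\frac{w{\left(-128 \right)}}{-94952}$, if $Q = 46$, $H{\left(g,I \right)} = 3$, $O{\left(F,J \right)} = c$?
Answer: $- \frac{37}{71214} \approx -0.00051956$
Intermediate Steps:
$O{\left(F,J \right)} = 3$
$G{\left(B \right)} = 3 + \frac{1}{B}$
$w{\left(A \right)} = \frac{148}{3}$ ($w{\left(A \right)} = \left(3 + \frac{1}{3}\right) + 46 = \frac{10}{3} + 46 = \frac{148}{3}$)
$\frac{w{\left(-128 \right)}}{-94952} = \frac{148}{3 \left(-94952\right)} = \frac{148}{3} \left(- \frac{1}{94952}\right) = - \frac{37}{71214}$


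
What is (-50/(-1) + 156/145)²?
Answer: 54848836/21025 ≈ 2608.7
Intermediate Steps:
(-50/(-1) + 156/145)² = (-50*(-1) + 156*(1/145))² = (50 + 156/145)² = (7406/145)² = 54848836/21025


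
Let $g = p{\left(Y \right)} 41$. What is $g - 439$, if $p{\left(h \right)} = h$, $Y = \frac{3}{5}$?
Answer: $- \frac{2072}{5} \approx -414.4$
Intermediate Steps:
$Y = \frac{3}{5}$ ($Y = 3 \cdot \frac{1}{5} = \frac{3}{5} \approx 0.6$)
$g = \frac{123}{5}$ ($g = \frac{3}{5} \cdot 41 = \frac{123}{5} \approx 24.6$)
$g - 439 = \frac{123}{5} - 439 = - \frac{2072}{5}$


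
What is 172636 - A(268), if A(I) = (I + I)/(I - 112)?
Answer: 6732670/39 ≈ 1.7263e+5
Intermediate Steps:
A(I) = 2*I/(-112 + I) (A(I) = (2*I)/(-112 + I) = 2*I/(-112 + I))
172636 - A(268) = 172636 - 2*268/(-112 + 268) = 172636 - 2*268/156 = 172636 - 1*134/39 = 172636 - 134/39 = 6732670/39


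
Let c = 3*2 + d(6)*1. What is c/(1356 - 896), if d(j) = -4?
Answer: 1/230 ≈ 0.0043478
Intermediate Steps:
c = 2 (c = 3*2 - 4*1 = 6 - 4 = 2)
c/(1356 - 896) = 2/(1356 - 896) = 2/460 = 2*(1/460) = 1/230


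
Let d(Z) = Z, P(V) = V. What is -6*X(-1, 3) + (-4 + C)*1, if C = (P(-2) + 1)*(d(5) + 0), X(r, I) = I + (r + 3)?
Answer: -39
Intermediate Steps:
X(r, I) = 3 + I + r (X(r, I) = I + (3 + r) = 3 + I + r)
C = -5 (C = (-2 + 1)*(5 + 0) = -1*5 = -5)
-6*X(-1, 3) + (-4 + C)*1 = -6*(3 + 3 - 1) + (-4 - 5)*1 = -6*5 - 9*1 = -30 - 9 = -39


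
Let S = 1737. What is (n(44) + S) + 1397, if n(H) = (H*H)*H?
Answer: 88318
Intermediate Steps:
n(H) = H**3 (n(H) = H**2*H = H**3)
(n(44) + S) + 1397 = (44**3 + 1737) + 1397 = (85184 + 1737) + 1397 = 86921 + 1397 = 88318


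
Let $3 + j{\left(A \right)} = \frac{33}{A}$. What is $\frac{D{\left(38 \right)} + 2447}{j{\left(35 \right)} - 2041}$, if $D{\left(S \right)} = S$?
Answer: $- \frac{86975}{71507} \approx -1.2163$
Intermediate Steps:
$j{\left(A \right)} = -3 + \frac{33}{A}$
$\frac{D{\left(38 \right)} + 2447}{j{\left(35 \right)} - 2041} = \frac{38 + 2447}{\left(-3 + \frac{33}{35}\right) - 2041} = \frac{2485}{\left(-3 + 33 \cdot \frac{1}{35}\right) - 2041} = \frac{2485}{\left(-3 + \frac{33}{35}\right) - 2041} = \frac{2485}{- \frac{72}{35} - 2041} = \frac{2485}{- \frac{71507}{35}} = 2485 \left(- \frac{35}{71507}\right) = - \frac{86975}{71507}$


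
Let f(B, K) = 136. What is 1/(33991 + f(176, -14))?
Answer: 1/34127 ≈ 2.9302e-5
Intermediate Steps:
1/(33991 + f(176, -14)) = 1/(33991 + 136) = 1/34127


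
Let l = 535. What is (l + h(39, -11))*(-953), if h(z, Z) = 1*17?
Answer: -526056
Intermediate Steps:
h(z, Z) = 17
(l + h(39, -11))*(-953) = (535 + 17)*(-953) = 552*(-953) = -526056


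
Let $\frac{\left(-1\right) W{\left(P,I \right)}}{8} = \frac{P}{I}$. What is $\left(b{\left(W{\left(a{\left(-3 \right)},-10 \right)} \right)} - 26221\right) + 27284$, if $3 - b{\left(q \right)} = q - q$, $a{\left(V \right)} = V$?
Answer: $1066$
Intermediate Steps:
$W{\left(P,I \right)} = - \frac{8 P}{I}$ ($W{\left(P,I \right)} = - 8 \frac{P}{I} = - \frac{8 P}{I}$)
$b{\left(q \right)} = 3$ ($b{\left(q \right)} = 3 - \left(q - q\right) = 3 - 0 = 3 + 0 = 3$)
$\left(b{\left(W{\left(a{\left(-3 \right)},-10 \right)} \right)} - 26221\right) + 27284 = \left(3 - 26221\right) + 27284 = -26218 + 27284 = 1066$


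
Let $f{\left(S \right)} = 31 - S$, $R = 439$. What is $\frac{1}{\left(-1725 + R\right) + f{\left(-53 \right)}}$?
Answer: $- \frac{1}{1202} \approx -0.00083195$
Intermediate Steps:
$\frac{1}{\left(-1725 + R\right) + f{\left(-53 \right)}} = \frac{1}{\left(-1725 + 439\right) + \left(31 - -53\right)} = \frac{1}{-1286 + \left(31 + 53\right)} = \frac{1}{-1286 + 84} = \frac{1}{-1202} = - \frac{1}{1202}$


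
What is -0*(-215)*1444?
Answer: 0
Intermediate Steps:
-0*(-215)*1444 = -0*1444 = -1*0 = 0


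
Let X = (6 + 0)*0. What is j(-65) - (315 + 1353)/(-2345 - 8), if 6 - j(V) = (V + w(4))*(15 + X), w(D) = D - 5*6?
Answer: 3227631/2353 ≈ 1371.7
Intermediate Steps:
w(D) = -30 + D (w(D) = D - 30 = -30 + D)
X = 0 (X = 6*0 = 0)
j(V) = 396 - 15*V (j(V) = 6 - (V + (-30 + 4))*(15 + 0) = 6 - (V - 26)*15 = 6 - (-26 + V)*15 = 6 - (-390 + 15*V) = 6 + (390 - 15*V) = 396 - 15*V)
j(-65) - (315 + 1353)/(-2345 - 8) = (396 - 15*(-65)) - (315 + 1353)/(-2345 - 8) = (396 + 975) - 1668/(-2353) = 1371 - 1668*(-1)/2353 = 1371 - 1*(-1668/2353) = 1371 + 1668/2353 = 3227631/2353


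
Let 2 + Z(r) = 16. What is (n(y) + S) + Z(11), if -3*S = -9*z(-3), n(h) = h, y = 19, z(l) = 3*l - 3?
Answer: -3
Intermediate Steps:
z(l) = -3 + 3*l
Z(r) = 14 (Z(r) = -2 + 16 = 14)
S = -36 (S = -(-3)*(-3 + 3*(-3)) = -(-3)*(-3 - 9) = -(-3)*(-12) = -⅓*108 = -36)
(n(y) + S) + Z(11) = (19 - 36) + 14 = -17 + 14 = -3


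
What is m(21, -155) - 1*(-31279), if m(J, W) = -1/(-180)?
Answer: 5630221/180 ≈ 31279.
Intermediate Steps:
m(J, W) = 1/180 (m(J, W) = -1*(-1/180) = 1/180)
m(21, -155) - 1*(-31279) = 1/180 - 1*(-31279) = 1/180 + 31279 = 5630221/180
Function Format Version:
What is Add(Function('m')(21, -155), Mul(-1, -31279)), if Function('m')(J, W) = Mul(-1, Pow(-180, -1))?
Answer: Rational(5630221, 180) ≈ 31279.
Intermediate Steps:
Function('m')(J, W) = Rational(1, 180) (Function('m')(J, W) = Mul(-1, Rational(-1, 180)) = Rational(1, 180))
Add(Function('m')(21, -155), Mul(-1, -31279)) = Add(Rational(1, 180), Mul(-1, -31279)) = Add(Rational(1, 180), 31279) = Rational(5630221, 180)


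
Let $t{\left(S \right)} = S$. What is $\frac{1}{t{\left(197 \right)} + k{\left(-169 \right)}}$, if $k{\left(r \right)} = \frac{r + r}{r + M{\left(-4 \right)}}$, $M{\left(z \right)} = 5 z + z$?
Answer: $\frac{193}{38359} \approx 0.0050314$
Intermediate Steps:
$M{\left(z \right)} = 6 z$
$k{\left(r \right)} = \frac{2 r}{-24 + r}$ ($k{\left(r \right)} = \frac{r + r}{r + 6 \left(-4\right)} = \frac{2 r}{r - 24} = \frac{2 r}{-24 + r}$)
$\frac{1}{t{\left(197 \right)} + k{\left(-169 \right)}} = \frac{1}{197 + 2 \left(-169\right) \frac{1}{-24 - 169}} = \frac{1}{197 + 2 \left(-169\right) \frac{1}{-193}} = \frac{1}{197 + 2 \left(-169\right) \left(- \frac{1}{193}\right)} = \frac{1}{197 + \frac{338}{193}} = \frac{1}{\frac{38359}{193}} = \frac{193}{38359}$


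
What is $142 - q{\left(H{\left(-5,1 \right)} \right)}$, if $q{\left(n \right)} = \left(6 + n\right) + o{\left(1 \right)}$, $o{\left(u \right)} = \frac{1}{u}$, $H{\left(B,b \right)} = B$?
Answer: $140$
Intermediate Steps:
$q{\left(n \right)} = 7 + n$ ($q{\left(n \right)} = \left(6 + n\right) + 1^{-1} = \left(6 + n\right) + 1 = 7 + n$)
$142 - q{\left(H{\left(-5,1 \right)} \right)} = 142 - \left(7 - 5\right) = 142 - 2 = 140$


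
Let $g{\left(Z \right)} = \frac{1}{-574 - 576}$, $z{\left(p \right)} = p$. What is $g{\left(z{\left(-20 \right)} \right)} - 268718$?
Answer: $- \frac{309025701}{1150} \approx -2.6872 \cdot 10^{5}$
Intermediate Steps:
$g{\left(Z \right)} = - \frac{1}{1150}$ ($g{\left(Z \right)} = \frac{1}{-1150} = - \frac{1}{1150}$)
$g{\left(z{\left(-20 \right)} \right)} - 268718 = - \frac{1}{1150} - 268718 = - \frac{309025701}{1150}$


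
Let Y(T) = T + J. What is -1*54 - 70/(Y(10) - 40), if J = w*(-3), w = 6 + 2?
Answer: -1423/27 ≈ -52.704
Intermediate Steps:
w = 8
J = -24 (J = 8*(-3) = -24)
Y(T) = -24 + T (Y(T) = T - 24 = -24 + T)
-1*54 - 70/(Y(10) - 40) = -1*54 - 70/((-24 + 10) - 40) = -54 - 70/(-14 - 40) = -54 - 70/(-54) = -54 - 70*(-1/54) = -54 + 35/27 = -1423/27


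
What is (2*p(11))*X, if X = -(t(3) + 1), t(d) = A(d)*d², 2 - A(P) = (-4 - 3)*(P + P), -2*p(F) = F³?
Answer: 528407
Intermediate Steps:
p(F) = -F³/2
A(P) = 2 + 14*P (A(P) = 2 - (-4 - 3)*(P + P) = 2 - (-7)*2*P = 2 - (-14)*P = 2 + 14*P)
t(d) = d²*(2 + 14*d) (t(d) = (2 + 14*d)*d² = d²*(2 + 14*d))
X = -397 (X = -(3²*(2 + 14*3) + 1) = -(9*(2 + 42) + 1) = -(9*44 + 1) = -(396 + 1) = -1*397 = -397)
(2*p(11))*X = (2*(-½*11³))*(-397) = (2*(-½*1331))*(-397) = (2*(-1331/2))*(-397) = -1331*(-397) = 528407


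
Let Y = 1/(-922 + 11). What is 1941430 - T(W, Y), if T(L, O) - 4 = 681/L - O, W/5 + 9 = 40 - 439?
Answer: 1202674784597/619480 ≈ 1.9414e+6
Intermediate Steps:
W = -2040 (W = -45 + 5*(40 - 439) = -45 + 5*(-399) = -45 - 1995 = -2040)
Y = -1/911 (Y = 1/(-911) = -1/911 ≈ -0.0010977)
T(L, O) = 4 - O + 681/L (T(L, O) = 4 + (681/L - O) = 4 + (-O + 681/L) = 4 - O + 681/L)
1941430 - T(W, Y) = 1941430 - (4 - 1*(-1/911) + 681/(-2040)) = 1941430 - (4 + 1/911 + 681*(-1/2040)) = 1941430 - (4 + 1/911 - 227/680) = 1941430 - 1*2271803/619480 = 1941430 - 2271803/619480 = 1202674784597/619480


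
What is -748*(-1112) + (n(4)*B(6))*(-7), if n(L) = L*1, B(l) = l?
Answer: 831608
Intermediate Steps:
n(L) = L
-748*(-1112) + (n(4)*B(6))*(-7) = -748*(-1112) + (4*6)*(-7) = 831776 + 24*(-7) = 831776 - 168 = 831608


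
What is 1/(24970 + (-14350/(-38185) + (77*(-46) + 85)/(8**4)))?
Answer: 4468736/111582245693 ≈ 4.0049e-5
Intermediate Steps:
1/(24970 + (-14350/(-38185) + (77*(-46) + 85)/(8**4))) = 1/(24970 + (-14350*(-1/38185) + (-3542 + 85)/4096)) = 1/(24970 + (410/1091 - 3457*1/4096)) = 1/(24970 + (410/1091 - 3457/4096)) = 1/(24970 - 2092227/4468736) = 1/(111582245693/4468736) = 4468736/111582245693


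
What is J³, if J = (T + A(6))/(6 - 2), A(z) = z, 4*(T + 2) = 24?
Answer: 125/8 ≈ 15.625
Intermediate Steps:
T = 4 (T = -2 + (¼)*24 = -2 + 6 = 4)
J = 5/2 (J = (4 + 6)/(6 - 2) = 10/4 = 10*(¼) = 5/2 ≈ 2.5000)
J³ = (5/2)³ = 125/8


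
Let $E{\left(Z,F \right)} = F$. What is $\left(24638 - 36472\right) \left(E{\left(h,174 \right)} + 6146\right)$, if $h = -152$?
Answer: $-74790880$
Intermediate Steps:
$\left(24638 - 36472\right) \left(E{\left(h,174 \right)} + 6146\right) = \left(24638 - 36472\right) \left(174 + 6146\right) = \left(-11834\right) 6320 = -74790880$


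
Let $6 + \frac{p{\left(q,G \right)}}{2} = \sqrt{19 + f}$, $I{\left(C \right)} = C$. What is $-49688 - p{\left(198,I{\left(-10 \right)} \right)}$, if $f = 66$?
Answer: $-49676 - 2 \sqrt{85} \approx -49694.0$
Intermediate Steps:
$p{\left(q,G \right)} = -12 + 2 \sqrt{85}$ ($p{\left(q,G \right)} = -12 + 2 \sqrt{19 + 66} = -12 + 2 \sqrt{85}$)
$-49688 - p{\left(198,I{\left(-10 \right)} \right)} = -49688 - \left(-12 + 2 \sqrt{85}\right) = -49688 + \left(12 - 2 \sqrt{85}\right) = -49676 - 2 \sqrt{85}$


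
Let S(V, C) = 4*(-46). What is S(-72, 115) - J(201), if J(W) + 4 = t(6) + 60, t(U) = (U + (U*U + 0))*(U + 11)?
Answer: -954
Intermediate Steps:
S(V, C) = -184
t(U) = (11 + U)*(U + U²) (t(U) = (U + (U² + 0))*(11 + U) = (U + U²)*(11 + U) = (11 + U)*(U + U²))
J(W) = 770 (J(W) = -4 + (6*(11 + 6² + 12*6) + 60) = -4 + (6*(11 + 36 + 72) + 60) = -4 + (6*119 + 60) = -4 + (714 + 60) = -4 + 774 = 770)
S(-72, 115) - J(201) = -184 - 1*770 = -184 - 770 = -954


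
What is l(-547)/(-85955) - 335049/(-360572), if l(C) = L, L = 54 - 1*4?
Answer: 5756221639/6198593252 ≈ 0.92863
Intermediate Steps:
L = 50 (L = 54 - 4 = 50)
l(C) = 50
l(-547)/(-85955) - 335049/(-360572) = 50/(-85955) - 335049/(-360572) = 50*(-1/85955) - 335049*(-1/360572) = -10/17191 + 335049/360572 = 5756221639/6198593252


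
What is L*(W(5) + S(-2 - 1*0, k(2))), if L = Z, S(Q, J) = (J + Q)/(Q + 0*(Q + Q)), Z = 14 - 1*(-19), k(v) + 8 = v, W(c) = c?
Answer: 297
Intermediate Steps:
k(v) = -8 + v
Z = 33 (Z = 14 + 19 = 33)
S(Q, J) = (J + Q)/Q (S(Q, J) = (J + Q)/(Q + 0*(2*Q)) = (J + Q)/(Q + 0) = (J + Q)/Q)
L = 33
L*(W(5) + S(-2 - 1*0, k(2))) = 33*(5 + ((-8 + 2) + (-2 - 1*0))/(-2 - 1*0)) = 33*(5 + (-6 + (-2 + 0))/(-2 + 0)) = 33*(5 + (-6 - 2)/(-2)) = 33*(5 - 1/2*(-8)) = 33*(5 + 4) = 33*9 = 297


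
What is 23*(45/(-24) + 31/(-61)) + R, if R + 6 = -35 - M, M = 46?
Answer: -69205/488 ≈ -141.81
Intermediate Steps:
R = -87 (R = -6 + (-35 - 1*46) = -6 + (-35 - 46) = -6 - 81 = -87)
23*(45/(-24) + 31/(-61)) + R = 23*(45/(-24) + 31/(-61)) - 87 = 23*(45*(-1/24) + 31*(-1/61)) - 87 = 23*(-15/8 - 31/61) - 87 = 23*(-1163/488) - 87 = -26749/488 - 87 = -69205/488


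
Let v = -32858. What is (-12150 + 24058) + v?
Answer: -20950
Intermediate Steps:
(-12150 + 24058) + v = (-12150 + 24058) - 32858 = 11908 - 32858 = -20950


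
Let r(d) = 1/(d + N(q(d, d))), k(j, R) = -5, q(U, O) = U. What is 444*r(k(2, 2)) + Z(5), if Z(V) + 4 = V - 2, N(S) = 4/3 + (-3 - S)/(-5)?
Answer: -6721/61 ≈ -110.18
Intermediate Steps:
N(S) = 29/15 + S/5 (N(S) = 4*(⅓) + (-3 - S)*(-⅕) = 4/3 + (⅗ + S/5) = 29/15 + S/5)
Z(V) = -6 + V (Z(V) = -4 + (V - 2) = -4 + (-2 + V) = -6 + V)
r(d) = 1/(29/15 + 6*d/5) (r(d) = 1/(d + (29/15 + d/5)) = 1/(29/15 + 6*d/5))
444*r(k(2, 2)) + Z(5) = 444*(15/(29 + 18*(-5))) + (-6 + 5) = 444*(15/(29 - 90)) - 1 = 444*(15/(-61)) - 1 = 444*(15*(-1/61)) - 1 = 444*(-15/61) - 1 = -6660/61 - 1 = -6721/61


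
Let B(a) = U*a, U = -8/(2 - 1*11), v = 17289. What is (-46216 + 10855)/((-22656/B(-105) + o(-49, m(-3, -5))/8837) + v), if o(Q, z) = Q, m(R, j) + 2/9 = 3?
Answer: -10936980495/5422478692 ≈ -2.0170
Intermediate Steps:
m(R, j) = 25/9 (m(R, j) = -2/9 + 3 = 25/9)
U = 8/9 (U = -8/(2 - 11) = -8/(-9) = -8*(-⅑) = 8/9 ≈ 0.88889)
B(a) = 8*a/9
(-46216 + 10855)/((-22656/B(-105) + o(-49, m(-3, -5))/8837) + v) = (-46216 + 10855)/((-22656/((8/9)*(-105)) - 49/8837) + 17289) = -35361/((-22656/(-280/3) - 49*1/8837) + 17289) = -35361/((-22656*(-3/280) - 49/8837) + 17289) = -35361/((8496/35 - 49/8837) + 17289) = -35361/(75077437/309295 + 17289) = -35361/5422478692/309295 = -35361*309295/5422478692 = -10936980495/5422478692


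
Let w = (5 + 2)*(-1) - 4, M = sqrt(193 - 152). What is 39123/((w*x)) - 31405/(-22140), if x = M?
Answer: 6281/4428 - 39123*sqrt(41)/451 ≈ -554.04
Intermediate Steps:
M = sqrt(41) ≈ 6.4031
x = sqrt(41) ≈ 6.4031
w = -11 (w = 7*(-1) - 4 = -7 - 4 = -11)
39123/((w*x)) - 31405/(-22140) = 39123/((-11*sqrt(41))) - 31405/(-22140) = 39123*(-sqrt(41)/451) - 31405*(-1/22140) = -39123*sqrt(41)/451 + 6281/4428 = 6281/4428 - 39123*sqrt(41)/451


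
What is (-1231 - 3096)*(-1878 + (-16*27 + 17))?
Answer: 9921811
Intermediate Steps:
(-1231 - 3096)*(-1878 + (-16*27 + 17)) = -4327*(-1878 + (-432 + 17)) = -4327*(-1878 - 415) = -4327*(-2293) = 9921811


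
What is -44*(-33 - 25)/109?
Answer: 2552/109 ≈ 23.413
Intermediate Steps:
-44*(-33 - 25)/109 = -44*(-58*1/109) = -44*(-58)/109 = -1*(-2552/109) = 2552/109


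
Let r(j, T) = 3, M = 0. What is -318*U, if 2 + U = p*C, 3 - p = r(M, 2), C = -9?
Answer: 636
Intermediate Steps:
p = 0 (p = 3 - 1*3 = 3 - 3 = 0)
U = -2 (U = -2 + 0*(-9) = -2 + 0 = -2)
-318*U = -318*(-2) = 636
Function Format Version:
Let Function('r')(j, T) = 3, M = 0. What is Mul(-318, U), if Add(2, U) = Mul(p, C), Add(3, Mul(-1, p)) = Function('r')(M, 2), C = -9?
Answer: 636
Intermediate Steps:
p = 0 (p = Add(3, Mul(-1, 3)) = Add(3, -3) = 0)
U = -2 (U = Add(-2, Mul(0, -9)) = Add(-2, 0) = -2)
Mul(-318, U) = Mul(-318, -2) = 636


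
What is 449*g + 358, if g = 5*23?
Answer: 51993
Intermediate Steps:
g = 115
449*g + 358 = 449*115 + 358 = 51635 + 358 = 51993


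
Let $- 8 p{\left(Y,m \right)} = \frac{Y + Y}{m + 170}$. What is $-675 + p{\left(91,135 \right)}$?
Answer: $- \frac{823591}{1220} \approx -675.07$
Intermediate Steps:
$p{\left(Y,m \right)} = - \frac{Y}{4 \left(170 + m\right)}$ ($p{\left(Y,m \right)} = - \frac{\left(Y + Y\right) \frac{1}{m + 170}}{8} = - \frac{2 Y \frac{1}{170 + m}}{8} = - \frac{Y}{4 \left(170 + m\right)}$)
$-675 + p{\left(91,135 \right)} = -675 - \frac{91}{680 + 4 \cdot 135} = -675 - \frac{91}{680 + 540} = -675 - \frac{91}{1220} = - \frac{823591}{1220}$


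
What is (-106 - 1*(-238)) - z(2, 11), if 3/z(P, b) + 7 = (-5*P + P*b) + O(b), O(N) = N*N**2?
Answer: 176349/1336 ≈ 132.00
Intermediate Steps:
O(N) = N**3
z(P, b) = 3/(-7 + b**3 - 5*P + P*b) (z(P, b) = 3/(-7 + ((-5*P + P*b) + b**3)) = 3/(-7 + (b**3 - 5*P + P*b)) = 3/(-7 + b**3 - 5*P + P*b))
(-106 - 1*(-238)) - z(2, 11) = (-106 - 1*(-238)) - 3/(-7 + 11**3 - 5*2 + 2*11) = (-106 + 238) - 3/(-7 + 1331 - 10 + 22) = 132 - 3/1336 = 176349/1336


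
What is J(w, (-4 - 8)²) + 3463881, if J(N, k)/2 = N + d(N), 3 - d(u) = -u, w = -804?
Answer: 3460671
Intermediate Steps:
d(u) = 3 + u (d(u) = 3 - (-1)*u = 3 + u)
J(N, k) = 6 + 4*N (J(N, k) = 2*(N + (3 + N)) = 2*(3 + 2*N) = 6 + 4*N)
J(w, (-4 - 8)²) + 3463881 = (6 + 4*(-804)) + 3463881 = (6 - 3216) + 3463881 = -3210 + 3463881 = 3460671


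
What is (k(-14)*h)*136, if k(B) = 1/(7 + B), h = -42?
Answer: 816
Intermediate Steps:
(k(-14)*h)*136 = (-42/(7 - 14))*136 = (-42/(-7))*136 = -1/7*(-42)*136 = 6*136 = 816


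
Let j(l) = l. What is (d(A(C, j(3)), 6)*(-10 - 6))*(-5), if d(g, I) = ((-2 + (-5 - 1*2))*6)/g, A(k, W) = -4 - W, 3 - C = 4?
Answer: 4320/7 ≈ 617.14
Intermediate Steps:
C = -1 (C = 3 - 1*4 = 3 - 4 = -1)
d(g, I) = -54/g (d(g, I) = ((-2 + (-5 - 2))*6)/g = ((-2 - 7)*6)/g = (-9*6)/g = -54/g)
(d(A(C, j(3)), 6)*(-10 - 6))*(-5) = ((-54/(-4 - 1*3))*(-10 - 6))*(-5) = (-54/(-4 - 3)*(-16))*(-5) = (-54/(-7)*(-16))*(-5) = (-54*(-⅐)*(-16))*(-5) = ((54/7)*(-16))*(-5) = -864/7*(-5) = 4320/7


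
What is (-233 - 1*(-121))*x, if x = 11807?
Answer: -1322384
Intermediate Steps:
(-233 - 1*(-121))*x = (-233 - 1*(-121))*11807 = (-233 + 121)*11807 = -112*11807 = -1322384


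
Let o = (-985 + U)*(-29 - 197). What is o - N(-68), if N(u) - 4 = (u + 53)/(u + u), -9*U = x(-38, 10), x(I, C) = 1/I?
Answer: 5176907203/23256 ≈ 2.2261e+5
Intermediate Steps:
U = 1/342 (U = -⅑/(-38) = -⅑*(-1/38) = 1/342 ≈ 0.0029240)
N(u) = 4 + (53 + u)/(2*u) (N(u) = 4 + (u + 53)/(u + u) = 4 + (53 + u)/((2*u)) = 4 + (53 + u)*(1/(2*u)) = 4 + (53 + u)/(2*u))
o = 38066197/171 (o = (-985 + 1/342)*(-29 - 197) = -336869/342*(-226) = 38066197/171 ≈ 2.2261e+5)
o - N(-68) = 38066197/171 - (53 + 9*(-68))/(2*(-68)) = 38066197/171 - (-1)*(53 - 612)/(2*68) = 38066197/171 - (-1)*(-559)/(2*68) = 38066197/171 - 1*559/136 = 38066197/171 - 559/136 = 5176907203/23256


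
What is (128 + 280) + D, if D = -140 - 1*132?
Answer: 136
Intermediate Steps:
D = -272 (D = -140 - 132 = -272)
(128 + 280) + D = (128 + 280) - 272 = 408 - 272 = 136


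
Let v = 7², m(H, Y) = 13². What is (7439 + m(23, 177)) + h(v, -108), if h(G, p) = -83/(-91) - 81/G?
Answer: 4845824/637 ≈ 7607.3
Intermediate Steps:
m(H, Y) = 169
v = 49
h(G, p) = 83/91 - 81/G (h(G, p) = -83*(-1/91) - 81/G = 83/91 - 81/G)
(7439 + m(23, 177)) + h(v, -108) = (7439 + 169) + (83/91 - 81/49) = 7608 + (83/91 - 81*1/49) = 7608 + (83/91 - 81/49) = 7608 - 472/637 = 4845824/637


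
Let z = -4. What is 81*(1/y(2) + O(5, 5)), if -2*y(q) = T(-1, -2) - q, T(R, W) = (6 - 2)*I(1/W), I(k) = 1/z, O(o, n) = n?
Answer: 459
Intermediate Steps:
I(k) = -¼ (I(k) = 1/(-4) = -¼)
T(R, W) = -1 (T(R, W) = (6 - 2)*(-¼) = 4*(-¼) = -1)
y(q) = ½ + q/2 (y(q) = -(-1 - q)/2 = ½ + q/2)
81*(1/y(2) + O(5, 5)) = 81*(1/(½ + (½)*2) + 5) = 81*(1/(½ + 1) + 5) = 81*(1/(3/2) + 5) = 81*(⅔ + 5) = 81*(17/3) = 459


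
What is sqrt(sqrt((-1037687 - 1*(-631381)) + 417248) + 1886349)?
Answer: sqrt(1886349 + sqrt(10942)) ≈ 1373.5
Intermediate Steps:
sqrt(sqrt((-1037687 - 1*(-631381)) + 417248) + 1886349) = sqrt(sqrt((-1037687 + 631381) + 417248) + 1886349) = sqrt(sqrt(-406306 + 417248) + 1886349) = sqrt(sqrt(10942) + 1886349) = sqrt(1886349 + sqrt(10942))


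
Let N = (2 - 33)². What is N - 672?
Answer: 289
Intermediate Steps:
N = 961 (N = (-31)² = 961)
N - 672 = 961 - 672 = 289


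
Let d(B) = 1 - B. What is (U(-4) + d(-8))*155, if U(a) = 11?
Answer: 3100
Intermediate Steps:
(U(-4) + d(-8))*155 = (11 + (1 - 1*(-8)))*155 = (11 + (1 + 8))*155 = (11 + 9)*155 = 20*155 = 3100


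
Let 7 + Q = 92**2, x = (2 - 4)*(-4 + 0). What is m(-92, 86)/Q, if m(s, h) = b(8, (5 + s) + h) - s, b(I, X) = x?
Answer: 100/8457 ≈ 0.011825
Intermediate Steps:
x = 8 (x = -2*(-4) = 8)
b(I, X) = 8
m(s, h) = 8 - s
Q = 8457 (Q = -7 + 92**2 = -7 + 8464 = 8457)
m(-92, 86)/Q = (8 - 1*(-92))/8457 = (8 + 92)*(1/8457) = 100*(1/8457) = 100/8457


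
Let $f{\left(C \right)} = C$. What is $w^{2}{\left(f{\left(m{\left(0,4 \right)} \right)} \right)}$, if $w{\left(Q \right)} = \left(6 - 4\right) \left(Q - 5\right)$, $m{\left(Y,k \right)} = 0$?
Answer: $100$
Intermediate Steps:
$w{\left(Q \right)} = -10 + 2 Q$ ($w{\left(Q \right)} = 2 \left(-5 + Q\right) = -10 + 2 Q$)
$w^{2}{\left(f{\left(m{\left(0,4 \right)} \right)} \right)} = \left(-10 + 2 \cdot 0\right)^{2} = \left(-10 + 0\right)^{2} = \left(-10\right)^{2} = 100$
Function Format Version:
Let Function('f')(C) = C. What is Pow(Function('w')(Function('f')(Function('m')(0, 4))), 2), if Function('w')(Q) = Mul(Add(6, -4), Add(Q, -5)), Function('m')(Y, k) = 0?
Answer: 100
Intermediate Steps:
Function('w')(Q) = Add(-10, Mul(2, Q)) (Function('w')(Q) = Mul(2, Add(-5, Q)) = Add(-10, Mul(2, Q)))
Pow(Function('w')(Function('f')(Function('m')(0, 4))), 2) = Pow(Add(-10, Mul(2, 0)), 2) = Pow(Add(-10, 0), 2) = Pow(-10, 2) = 100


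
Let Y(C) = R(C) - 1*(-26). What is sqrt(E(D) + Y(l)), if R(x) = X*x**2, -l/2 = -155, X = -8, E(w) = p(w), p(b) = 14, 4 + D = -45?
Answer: 2*I*sqrt(192190) ≈ 876.79*I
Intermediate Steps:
D = -49 (D = -4 - 45 = -49)
E(w) = 14
l = 310 (l = -2*(-155) = 310)
R(x) = -8*x**2
Y(C) = 26 - 8*C**2 (Y(C) = -8*C**2 - 1*(-26) = -8*C**2 + 26 = 26 - 8*C**2)
sqrt(E(D) + Y(l)) = sqrt(14 + (26 - 8*310**2)) = sqrt(14 + (26 - 8*96100)) = sqrt(14 + (26 - 768800)) = sqrt(14 - 768774) = sqrt(-768760) = 2*I*sqrt(192190)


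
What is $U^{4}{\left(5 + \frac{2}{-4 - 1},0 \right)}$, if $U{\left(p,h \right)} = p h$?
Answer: $0$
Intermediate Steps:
$U{\left(p,h \right)} = h p$
$U^{4}{\left(5 + \frac{2}{-4 - 1},0 \right)} = \left(0 \left(5 + \frac{2}{-4 - 1}\right)\right)^{4} = \left(0 \left(5 + \frac{2}{-5}\right)\right)^{4} = \left(0 \left(5 + 2 \left(- \frac{1}{5}\right)\right)\right)^{4} = \left(0 \left(5 - \frac{2}{5}\right)\right)^{4} = \left(0 \cdot \frac{23}{5}\right)^{4} = 0^{4} = 0$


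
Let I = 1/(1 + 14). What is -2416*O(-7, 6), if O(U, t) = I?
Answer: -2416/15 ≈ -161.07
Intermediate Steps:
I = 1/15 ≈ 0.066667
O(U, t) = 1/15
-2416*O(-7, 6) = -2416*1/15 = -2416/15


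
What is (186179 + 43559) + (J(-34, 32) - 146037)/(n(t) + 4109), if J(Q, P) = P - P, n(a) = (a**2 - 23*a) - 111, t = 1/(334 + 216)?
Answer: 277796906361538/1209382351 ≈ 2.2970e+5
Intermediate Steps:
t = 1/550 ≈ 0.0018182
n(a) = -111 + a**2 - 23*a
J(Q, P) = 0
(186179 + 43559) + (J(-34, 32) - 146037)/(n(t) + 4109) = (186179 + 43559) + (0 - 146037)/((-111 + (1/550)**2 - 23*1/550) + 4109) = 229738 - 146037/((-111 + 1/302500 - 23/550) + 4109) = 229738 - 146037/(-33590149/302500 + 4109) = 229738 - 146037/1209382351/302500 = 229738 - 146037*302500/1209382351 = 229738 - 44176192500/1209382351 = 277796906361538/1209382351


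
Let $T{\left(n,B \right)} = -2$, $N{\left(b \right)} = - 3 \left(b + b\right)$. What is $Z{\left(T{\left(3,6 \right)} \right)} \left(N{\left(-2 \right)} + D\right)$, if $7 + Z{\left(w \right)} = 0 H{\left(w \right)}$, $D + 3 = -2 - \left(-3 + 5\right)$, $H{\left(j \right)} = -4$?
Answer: $-35$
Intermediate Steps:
$D = -7$ ($D = -3 - 4 = -7$)
$N{\left(b \right)} = - 6 b$ ($N{\left(b \right)} = - 3 \cdot 2 b = - 6 b$)
$Z{\left(w \right)} = -7$ ($Z{\left(w \right)} = -7 + 0 \left(-4\right) = -7 + 0 = -7$)
$Z{\left(T{\left(3,6 \right)} \right)} \left(N{\left(-2 \right)} + D\right) = - 7 \left(\left(-6\right) \left(-2\right) - 7\right) = - 7 \left(12 - 7\right) = \left(-7\right) 5 = -35$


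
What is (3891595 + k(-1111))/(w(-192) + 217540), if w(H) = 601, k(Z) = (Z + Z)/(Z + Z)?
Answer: 3891596/218141 ≈ 17.840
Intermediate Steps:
k(Z) = 1 (k(Z) = (2*Z)/((2*Z)) = (2*Z)*(1/(2*Z)) = 1)
(3891595 + k(-1111))/(w(-192) + 217540) = (3891595 + 1)/(601 + 217540) = 3891596/218141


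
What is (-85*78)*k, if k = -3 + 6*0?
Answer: 19890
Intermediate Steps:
k = -3 (k = -3 + 0 = -3)
(-85*78)*k = -85*78*(-3) = -6630*(-3) = 19890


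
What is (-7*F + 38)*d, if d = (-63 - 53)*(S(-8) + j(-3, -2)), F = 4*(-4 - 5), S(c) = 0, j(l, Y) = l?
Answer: 100920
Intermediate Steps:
F = -36 (F = 4*(-9) = -36)
d = 348 (d = (-63 - 53)*(0 - 3) = -116*(-3) = 348)
(-7*F + 38)*d = (-7*(-36) + 38)*348 = (252 + 38)*348 = 290*348 = 100920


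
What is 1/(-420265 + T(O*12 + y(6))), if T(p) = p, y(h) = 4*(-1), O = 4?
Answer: -1/420221 ≈ -2.3797e-6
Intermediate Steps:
y(h) = -4
1/(-420265 + T(O*12 + y(6))) = 1/(-420265 + (4*12 - 4)) = 1/(-420265 + (48 - 4)) = 1/(-420265 + 44) = 1/(-420221) = -1/420221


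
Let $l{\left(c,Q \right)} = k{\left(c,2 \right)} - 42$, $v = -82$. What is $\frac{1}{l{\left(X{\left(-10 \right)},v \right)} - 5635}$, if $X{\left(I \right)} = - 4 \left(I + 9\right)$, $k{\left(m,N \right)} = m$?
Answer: $- \frac{1}{5673} \approx -0.00017627$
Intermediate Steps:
$X{\left(I \right)} = -36 - 4 I$ ($X{\left(I \right)} = - 4 \left(9 + I\right) = -36 - 4 I$)
$l{\left(c,Q \right)} = -42 + c$ ($l{\left(c,Q \right)} = c - 42 = -42 + c$)
$\frac{1}{l{\left(X{\left(-10 \right)},v \right)} - 5635} = \frac{1}{\left(-42 - -4\right) - 5635} = \frac{1}{\left(-42 + \left(-36 + 40\right)\right) - 5635} = \frac{1}{\left(-42 + 4\right) - 5635} = \frac{1}{-38 - 5635} = \frac{1}{-5673} = - \frac{1}{5673}$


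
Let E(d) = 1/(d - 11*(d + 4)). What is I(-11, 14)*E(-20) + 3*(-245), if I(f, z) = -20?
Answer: -28670/39 ≈ -735.13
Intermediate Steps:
E(d) = 1/(-44 - 10*d) (E(d) = 1/(d - 11*(4 + d)) = 1/(d + (-44 - 11*d)) = 1/(-44 - 10*d))
I(-11, 14)*E(-20) + 3*(-245) = -(-20)/(44 + 10*(-20)) + 3*(-245) = -(-20)/(44 - 200) - 735 = -(-20)/(-156) - 735 = -(-20)*(-1)/156 - 735 = -20*1/156 - 735 = -5/39 - 735 = -28670/39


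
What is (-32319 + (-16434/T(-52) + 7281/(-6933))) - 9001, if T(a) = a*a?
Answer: -129125453831/3124472 ≈ -41327.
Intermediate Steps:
T(a) = a²
(-32319 + (-16434/T(-52) + 7281/(-6933))) - 9001 = (-32319 + (-16434/((-52)²) + 7281/(-6933))) - 9001 = (-32319 + (-16434/2704 + 7281*(-1/6933))) - 9001 = (-32319 + (-16434*1/2704 - 2427/2311)) - 9001 = (-32319 + (-8217/1352 - 2427/2311)) - 9001 = (-32319 - 22270791/3124472) - 9001 = -101002081359/3124472 - 9001 = -129125453831/3124472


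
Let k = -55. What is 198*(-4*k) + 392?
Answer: 43952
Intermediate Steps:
198*(-4*k) + 392 = 198*(-4*(-55)) + 392 = 198*220 + 392 = 43560 + 392 = 43952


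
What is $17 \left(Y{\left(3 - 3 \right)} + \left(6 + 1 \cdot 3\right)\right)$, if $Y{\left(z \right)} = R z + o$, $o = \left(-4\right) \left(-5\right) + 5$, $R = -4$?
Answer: $578$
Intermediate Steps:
$o = 25$ ($o = 20 + 5 = 25$)
$Y{\left(z \right)} = 25 - 4 z$ ($Y{\left(z \right)} = - 4 z + 25 = 25 - 4 z$)
$17 \left(Y{\left(3 - 3 \right)} + \left(6 + 1 \cdot 3\right)\right) = 17 \left(\left(25 - 4 \left(3 - 3\right)\right) + \left(6 + 1 \cdot 3\right)\right) = 17 \left(\left(25 - 0\right) + \left(6 + 3\right)\right) = 17 \left(\left(25 + 0\right) + 9\right) = 17 \left(25 + 9\right) = 17 \cdot 34 = 578$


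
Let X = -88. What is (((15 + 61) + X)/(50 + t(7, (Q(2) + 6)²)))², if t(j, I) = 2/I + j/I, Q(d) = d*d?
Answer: 1440000/25090081 ≈ 0.057393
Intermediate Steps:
Q(d) = d²
(((15 + 61) + X)/(50 + t(7, (Q(2) + 6)²)))² = (((15 + 61) - 88)/(50 + (2 + 7)/((2² + 6)²)))² = ((76 - 88)/(50 + 9/(4 + 6)²))² = (-12/(50 + 9/10²))² = (-12/(50 + 9/100))² = (-12/5009/100)² = (-12*100/5009)² = (-1200/5009)² = 1440000/25090081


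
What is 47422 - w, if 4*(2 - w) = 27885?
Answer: 217565/4 ≈ 54391.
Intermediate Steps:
w = -27877/4 (w = 2 - ¼*27885 = 2 - 27885/4 = -27877/4 ≈ -6969.3)
47422 - w = 47422 - 1*(-27877/4) = 47422 + 27877/4 = 217565/4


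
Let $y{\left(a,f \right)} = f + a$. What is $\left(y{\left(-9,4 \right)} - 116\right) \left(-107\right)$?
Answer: $12947$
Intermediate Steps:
$y{\left(a,f \right)} = a + f$
$\left(y{\left(-9,4 \right)} - 116\right) \left(-107\right) = \left(\left(-9 + 4\right) - 116\right) \left(-107\right) = \left(-5 - 116\right) \left(-107\right) = \left(-121\right) \left(-107\right) = 12947$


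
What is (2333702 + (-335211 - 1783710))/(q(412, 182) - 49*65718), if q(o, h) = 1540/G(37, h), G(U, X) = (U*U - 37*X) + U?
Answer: -40869756/612754687 ≈ -0.066698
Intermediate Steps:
G(U, X) = U + U**2 - 37*X (G(U, X) = (U**2 - 37*X) + U = U + U**2 - 37*X)
q(o, h) = 1540/(1406 - 37*h) (q(o, h) = 1540/(37 + 37**2 - 37*h) = 1540/(37 + 1369 - 37*h) = 1540/(1406 - 37*h))
(2333702 + (-335211 - 1783710))/(q(412, 182) - 49*65718) = (2333702 + (-335211 - 1783710))/(1540/(37*(38 - 1*182)) - 49*65718) = (2333702 - 2118921)/(1540/(37*(38 - 182)) - 3220182) = 214781/((1540/37)/(-144) - 3220182) = 214781/((1540/37)*(-1/144) - 3220182) = 214781/(-385/1332 - 3220182) = 214781/(-4289282809/1332) = 214781*(-1332/4289282809) = -40869756/612754687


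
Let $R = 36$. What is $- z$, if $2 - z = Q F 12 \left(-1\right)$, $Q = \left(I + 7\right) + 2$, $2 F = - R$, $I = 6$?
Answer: $3238$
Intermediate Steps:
$F = -18$ ($F = \frac{\left(-1\right) 36}{2} = \frac{1}{2} \left(-36\right) = -18$)
$Q = 15$ ($Q = \left(6 + 7\right) + 2 = 13 + 2 = 15$)
$z = -3238$ ($z = 2 - 15 \left(-18\right) 12 \left(-1\right) = 2 - \left(-270\right) \left(-12\right) = 2 - 3240 = -3238$)
$- z = \left(-1\right) \left(-3238\right) = 3238$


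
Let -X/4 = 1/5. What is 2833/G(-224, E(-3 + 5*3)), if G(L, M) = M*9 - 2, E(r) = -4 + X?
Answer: -14165/226 ≈ -62.677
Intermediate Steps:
X = -4/5 ≈ -0.80000
E(r) = -24/5 (E(r) = -4 - 4/5 = -24/5)
G(L, M) = -2 + 9*M (G(L, M) = 9*M - 2 = -2 + 9*M)
2833/G(-224, E(-3 + 5*3)) = 2833/(-2 + 9*(-24/5)) = 2833/(-2 - 216/5) = 2833/(-226/5) = 2833*(-5/226) = -14165/226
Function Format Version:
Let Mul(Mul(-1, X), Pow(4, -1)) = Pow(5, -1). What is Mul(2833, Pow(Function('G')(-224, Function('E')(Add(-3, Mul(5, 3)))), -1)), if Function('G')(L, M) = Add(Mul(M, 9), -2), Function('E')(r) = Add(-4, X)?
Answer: Rational(-14165, 226) ≈ -62.677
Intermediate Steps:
X = Rational(-4, 5) (X = Mul(-4, Pow(5, -1)) = Mul(-4, Rational(1, 5)) = Rational(-4, 5) ≈ -0.80000)
Function('E')(r) = Rational(-24, 5) (Function('E')(r) = Add(-4, Rational(-4, 5)) = Rational(-24, 5))
Function('G')(L, M) = Add(-2, Mul(9, M)) (Function('G')(L, M) = Add(Mul(9, M), -2) = Add(-2, Mul(9, M)))
Mul(2833, Pow(Function('G')(-224, Function('E')(Add(-3, Mul(5, 3)))), -1)) = Mul(2833, Pow(Add(-2, Mul(9, Rational(-24, 5))), -1)) = Mul(2833, Pow(Add(-2, Rational(-216, 5)), -1)) = Mul(2833, Pow(Rational(-226, 5), -1)) = Mul(2833, Rational(-5, 226)) = Rational(-14165, 226)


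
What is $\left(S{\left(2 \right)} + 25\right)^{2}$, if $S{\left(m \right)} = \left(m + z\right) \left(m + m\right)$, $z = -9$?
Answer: $9$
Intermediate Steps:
$S{\left(m \right)} = 2 m \left(-9 + m\right)$ ($S{\left(m \right)} = \left(m - 9\right) \left(m + m\right) = \left(-9 + m\right) 2 m = 2 m \left(-9 + m\right)$)
$\left(S{\left(2 \right)} + 25\right)^{2} = \left(2 \cdot 2 \left(-9 + 2\right) + 25\right)^{2} = \left(2 \cdot 2 \left(-7\right) + 25\right)^{2} = \left(-28 + 25\right)^{2} = \left(-3\right)^{2} = 9$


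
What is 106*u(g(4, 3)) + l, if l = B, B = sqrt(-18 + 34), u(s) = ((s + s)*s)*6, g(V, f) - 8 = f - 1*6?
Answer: 31804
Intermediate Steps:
g(V, f) = 2 + f (g(V, f) = 8 + (f - 1*6) = 8 + (f - 6) = 8 + (-6 + f) = 2 + f)
u(s) = 12*s**2 (u(s) = ((2*s)*s)*6 = (2*s**2)*6 = 12*s**2)
B = 4 (B = sqrt(16) = 4)
l = 4
106*u(g(4, 3)) + l = 106*(12*(2 + 3)**2) + 4 = 106*(12*5**2) + 4 = 106*(12*25) + 4 = 106*300 + 4 = 31800 + 4 = 31804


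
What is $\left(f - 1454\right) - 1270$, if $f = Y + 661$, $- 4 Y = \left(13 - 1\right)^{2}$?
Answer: $-2099$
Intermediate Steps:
$Y = -36$ ($Y = - \frac{\left(13 - 1\right)^{2}}{4} = - \frac{12^{2}}{4} = \left(- \frac{1}{4}\right) 144 = -36$)
$f = 625$ ($f = -36 + 661 = 625$)
$\left(f - 1454\right) - 1270 = \left(625 - 1454\right) - 1270 = -829 - 1270 = -2099$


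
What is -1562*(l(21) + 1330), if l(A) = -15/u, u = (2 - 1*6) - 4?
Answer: -8321555/4 ≈ -2.0804e+6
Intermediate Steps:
u = -8 (u = (2 - 6) - 4 = -4 - 4 = -8)
l(A) = 15/8 (l(A) = -15/(1*(-8)) = -15/(-8) = -15*(-⅛) = 15/8)
-1562*(l(21) + 1330) = -1562*(15/8 + 1330) = -1562*10655/8 = -8321555/4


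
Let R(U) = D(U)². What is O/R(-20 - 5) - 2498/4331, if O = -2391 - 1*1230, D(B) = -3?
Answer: -5235011/12993 ≈ -402.91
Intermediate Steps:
R(U) = 9 (R(U) = (-3)² = 9)
O = -3621 (O = -2391 - 1230 = -3621)
O/R(-20 - 5) - 2498/4331 = -3621/9 - 2498/4331 = -3621*⅑ - 2498*1/4331 = -1207/3 - 2498/4331 = -5235011/12993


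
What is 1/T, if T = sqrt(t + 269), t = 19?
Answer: sqrt(2)/24 ≈ 0.058926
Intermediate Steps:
T = 12*sqrt(2) (T = sqrt(19 + 269) = sqrt(288) = 12*sqrt(2) ≈ 16.971)
1/T = 1/(12*sqrt(2)) = sqrt(2)/24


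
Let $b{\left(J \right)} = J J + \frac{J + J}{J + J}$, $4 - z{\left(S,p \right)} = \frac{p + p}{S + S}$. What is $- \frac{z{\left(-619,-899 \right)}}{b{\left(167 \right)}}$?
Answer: $- \frac{1577}{17263910} \approx -9.1347 \cdot 10^{-5}$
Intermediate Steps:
$z{\left(S,p \right)} = 4 - \frac{p}{S}$ ($z{\left(S,p \right)} = 4 - \frac{p + p}{S + S} = 4 - \frac{2 p}{2 S} = 4 - 2 p \frac{1}{2 S} = 4 - \frac{p}{S}$)
$b{\left(J \right)} = 1 + J^{2}$ ($b{\left(J \right)} = J^{2} + \frac{2 J}{2 J} = J^{2} + 2 J \frac{1}{2 J} = J^{2} + 1 = 1 + J^{2}$)
$- \frac{z{\left(-619,-899 \right)}}{b{\left(167 \right)}} = - \frac{4 - - \frac{899}{-619}}{1 + 167^{2}} = - \frac{4 - \left(-899\right) \left(- \frac{1}{619}\right)}{1 + 27889} = - \frac{4 - \frac{899}{619}}{27890} = - \frac{1577}{619 \cdot 27890} = \left(-1\right) \frac{1577}{17263910} = - \frac{1577}{17263910}$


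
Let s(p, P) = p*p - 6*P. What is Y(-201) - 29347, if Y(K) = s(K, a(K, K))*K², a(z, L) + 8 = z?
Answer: 1682874308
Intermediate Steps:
a(z, L) = -8 + z
s(p, P) = p² - 6*P
Y(K) = K²*(48 + K² - 6*K) (Y(K) = (K² - 6*(-8 + K))*K² = (K² + (48 - 6*K))*K² = (48 + K² - 6*K)*K² = K²*(48 + K² - 6*K))
Y(-201) - 29347 = (-201)²*(48 + (-201)² - 6*(-201)) - 29347 = 40401*(48 + 40401 + 1206) - 29347 = 40401*41655 - 29347 = 1682903655 - 29347 = 1682874308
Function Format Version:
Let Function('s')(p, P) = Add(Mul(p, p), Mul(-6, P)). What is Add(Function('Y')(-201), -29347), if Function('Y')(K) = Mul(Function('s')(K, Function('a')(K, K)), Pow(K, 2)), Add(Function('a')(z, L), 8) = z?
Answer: 1682874308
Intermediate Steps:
Function('a')(z, L) = Add(-8, z)
Function('s')(p, P) = Add(Pow(p, 2), Mul(-6, P))
Function('Y')(K) = Mul(Pow(K, 2), Add(48, Pow(K, 2), Mul(-6, K))) (Function('Y')(K) = Mul(Add(Pow(K, 2), Mul(-6, Add(-8, K))), Pow(K, 2)) = Mul(Add(Pow(K, 2), Add(48, Mul(-6, K))), Pow(K, 2)) = Mul(Add(48, Pow(K, 2), Mul(-6, K)), Pow(K, 2)) = Mul(Pow(K, 2), Add(48, Pow(K, 2), Mul(-6, K))))
Add(Function('Y')(-201), -29347) = Add(Mul(Pow(-201, 2), Add(48, Pow(-201, 2), Mul(-6, -201))), -29347) = Add(Mul(40401, Add(48, 40401, 1206)), -29347) = Add(Mul(40401, 41655), -29347) = Add(1682903655, -29347) = 1682874308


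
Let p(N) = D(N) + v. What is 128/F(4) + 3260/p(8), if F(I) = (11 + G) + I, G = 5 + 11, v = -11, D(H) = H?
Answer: -100676/93 ≈ -1082.5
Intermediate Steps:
G = 16
F(I) = 27 + I (F(I) = (11 + 16) + I = 27 + I)
p(N) = -11 + N (p(N) = N - 11 = -11 + N)
128/F(4) + 3260/p(8) = 128/(27 + 4) + 3260/(-11 + 8) = 128/31 + 3260/(-3) = 128*(1/31) + 3260*(-⅓) = 128/31 - 3260/3 = -100676/93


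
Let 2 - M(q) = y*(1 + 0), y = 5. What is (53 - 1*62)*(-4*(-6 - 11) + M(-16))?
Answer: -585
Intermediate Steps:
M(q) = -3 (M(q) = 2 - 5*(1 + 0) = 2 - 5 = -3)
(53 - 1*62)*(-4*(-6 - 11) + M(-16)) = (53 - 1*62)*(-4*(-6 - 11) - 3) = (53 - 62)*(-4*(-17) - 3) = -9*(68 - 3) = -9*65 = -585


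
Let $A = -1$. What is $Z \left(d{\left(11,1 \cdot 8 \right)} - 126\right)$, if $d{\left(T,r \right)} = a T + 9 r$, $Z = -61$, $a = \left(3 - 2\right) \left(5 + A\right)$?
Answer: $610$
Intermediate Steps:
$a = 4$ ($a = \left(3 - 2\right) \left(5 - 1\right) = 1 \cdot 4 = 4$)
$d{\left(T,r \right)} = 4 T + 9 r$
$Z \left(d{\left(11,1 \cdot 8 \right)} - 126\right) = - 61 \left(\left(4 \cdot 11 + 9 \cdot 1 \cdot 8\right) - 126\right) = - 61 \left(\left(44 + 9 \cdot 8\right) - 126\right) = - 61 \left(\left(44 + 72\right) - 126\right) = - 61 \left(116 - 126\right) = \left(-61\right) \left(-10\right) = 610$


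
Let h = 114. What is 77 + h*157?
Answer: 17975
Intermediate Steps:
77 + h*157 = 77 + 114*157 = 77 + 17898 = 17975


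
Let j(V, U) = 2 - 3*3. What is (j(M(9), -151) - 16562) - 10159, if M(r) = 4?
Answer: -26728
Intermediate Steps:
j(V, U) = -7 (j(V, U) = 2 - 9 = -7)
(j(M(9), -151) - 16562) - 10159 = (-7 - 16562) - 10159 = -16569 - 10159 = -26728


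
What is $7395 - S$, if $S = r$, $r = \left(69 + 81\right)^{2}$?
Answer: $-15105$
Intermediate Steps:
$r = 22500$ ($r = 150^{2} = 22500$)
$S = 22500$
$7395 - S = 7395 - 22500 = -15105$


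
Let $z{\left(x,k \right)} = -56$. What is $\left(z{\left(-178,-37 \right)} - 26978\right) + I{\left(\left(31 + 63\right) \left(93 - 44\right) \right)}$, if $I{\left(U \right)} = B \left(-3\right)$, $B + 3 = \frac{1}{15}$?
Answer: $- \frac{135126}{5} \approx -27025.0$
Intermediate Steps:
$B = - \frac{44}{15}$ ($B = -3 + \frac{1}{15} = - \frac{44}{15} \approx -2.9333$)
$I{\left(U \right)} = \frac{44}{5}$ ($I{\left(U \right)} = \left(- \frac{44}{15}\right) \left(-3\right) = \frac{44}{5}$)
$\left(z{\left(-178,-37 \right)} - 26978\right) + I{\left(\left(31 + 63\right) \left(93 - 44\right) \right)} = \left(-56 - 26978\right) + \frac{44}{5} = -27034 + \frac{44}{5} = - \frac{135126}{5}$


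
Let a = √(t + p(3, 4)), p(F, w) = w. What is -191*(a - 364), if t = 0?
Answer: 69142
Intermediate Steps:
a = 2 (a = √(0 + 4) = √4 = 2)
-191*(a - 364) = -191*(2 - 364) = -191*(-362) = 69142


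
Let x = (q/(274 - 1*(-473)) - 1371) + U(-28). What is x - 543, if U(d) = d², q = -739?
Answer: -844849/747 ≈ -1131.0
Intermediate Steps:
x = -439228/747 (x = (-739/(274 - 1*(-473)) - 1371) + (-28)² = (-739/(274 + 473) - 1371) + 784 = (-739/747 - 1371) + 784 = -1024876/747 + 784 = -439228/747 ≈ -587.99)
x - 543 = -439228/747 - 543 = -844849/747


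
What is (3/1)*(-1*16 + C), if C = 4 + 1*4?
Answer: -24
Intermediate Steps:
C = 8 (C = 4 + 4 = 8)
(3/1)*(-1*16 + C) = (3/1)*(-1*16 + 8) = (3*1)*(-16 + 8) = 3*(-8) = -24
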